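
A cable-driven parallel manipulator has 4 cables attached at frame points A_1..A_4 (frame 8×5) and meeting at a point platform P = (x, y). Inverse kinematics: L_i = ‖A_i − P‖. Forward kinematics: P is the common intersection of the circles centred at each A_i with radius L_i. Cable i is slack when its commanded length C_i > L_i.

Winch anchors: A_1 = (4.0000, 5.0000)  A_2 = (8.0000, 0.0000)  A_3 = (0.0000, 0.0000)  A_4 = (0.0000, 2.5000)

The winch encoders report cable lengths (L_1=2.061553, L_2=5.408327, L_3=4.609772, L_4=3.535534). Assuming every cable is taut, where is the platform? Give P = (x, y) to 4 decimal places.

circle eqns → linear via eq_j − eq_1; set q_j = A_j·A_j − L_j²
q_1 = 16.0000+25.0000−4.2500 = 36.7500
-8.0000·x + 10.0000·y = q_1−q_2 = 2.0000
8.0000·x + 10.0000·y = q_1−q_3 = 58.0000
8.0000·x + 5.0000·y = q_1−q_4 = 43.0000
solve first two rows → x=3.5000, y=3.0000
check cable 4: ‖A_4−P‖² = 12.5000 ≈ L_4² = 12.5000 ✓

(3.5000, 3.0000)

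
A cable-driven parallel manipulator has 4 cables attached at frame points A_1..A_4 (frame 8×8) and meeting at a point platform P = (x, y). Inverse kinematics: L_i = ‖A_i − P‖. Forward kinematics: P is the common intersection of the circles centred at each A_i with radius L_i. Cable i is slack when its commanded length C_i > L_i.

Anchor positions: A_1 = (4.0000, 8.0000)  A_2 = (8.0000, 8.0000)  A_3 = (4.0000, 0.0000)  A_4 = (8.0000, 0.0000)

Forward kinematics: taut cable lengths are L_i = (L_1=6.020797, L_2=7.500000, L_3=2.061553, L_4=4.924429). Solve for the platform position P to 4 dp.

each cable: (A_i−P)·(A_i−P) = L_i²; let q_i = ‖A_i‖²−L_i²
q_1 = 16.0000+64.0000−36.2500 = 43.7500
row 1: -8.0000x + 0.0000y = -28.0000  (q_2=71.7500)
row 2: 0.0000x + 16.0000y = 32.0000  (q_3=11.7500)
row 3: -8.0000x + 16.0000y = 4.0000  (q_4=39.7500)
Cramer on rows 1–2 → x = 3.5000, y = 2.0000
check cable 4: ‖A_4−P‖² = 24.2500 ≈ L_4² = 24.2500 ✓

(3.5000, 2.0000)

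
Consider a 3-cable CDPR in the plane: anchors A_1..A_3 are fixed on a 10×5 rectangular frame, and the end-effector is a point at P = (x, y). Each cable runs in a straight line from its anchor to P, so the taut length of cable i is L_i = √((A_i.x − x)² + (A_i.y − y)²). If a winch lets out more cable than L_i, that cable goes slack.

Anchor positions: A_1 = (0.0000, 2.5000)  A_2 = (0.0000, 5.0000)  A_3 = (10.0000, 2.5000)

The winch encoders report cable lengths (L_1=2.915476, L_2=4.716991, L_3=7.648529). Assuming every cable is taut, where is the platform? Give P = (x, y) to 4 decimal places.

expand ‖A_i−P‖²=L_i² and subtract eq 1 (c_i ≔ ‖A_i‖²−L_i²)
c_1 = 0.0000+6.2500−8.5000 = -2.2500
eq1−eq2 → [0.0000  -5.0000]·P = -5.0000
eq1−eq3 → [-20.0000  0.0000]·P = -50.0000
2×2 solve → P = (2.5000, 1.0000)

(2.5000, 1.0000)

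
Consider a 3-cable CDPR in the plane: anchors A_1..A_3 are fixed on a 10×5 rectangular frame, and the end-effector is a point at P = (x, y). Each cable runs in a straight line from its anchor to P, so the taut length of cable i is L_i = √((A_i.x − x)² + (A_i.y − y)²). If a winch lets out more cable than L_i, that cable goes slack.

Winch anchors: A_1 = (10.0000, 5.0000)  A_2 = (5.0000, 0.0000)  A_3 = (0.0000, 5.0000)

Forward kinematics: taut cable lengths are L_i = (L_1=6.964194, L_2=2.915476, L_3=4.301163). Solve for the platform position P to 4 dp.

(3.5000, 2.5000)

each cable: (A_i−P)·(A_i−P) = L_i²; let q_i = ‖A_i‖²−L_i²
q_1 = 100.0000+25.0000−48.5000 = 76.5000
row 1: 10.0000x + 10.0000y = 60.0000  (q_2=16.5000)
row 2: 20.0000x + 0.0000y = 70.0000  (q_3=6.5000)
Cramer on rows 1–2 → x = 3.5000, y = 2.5000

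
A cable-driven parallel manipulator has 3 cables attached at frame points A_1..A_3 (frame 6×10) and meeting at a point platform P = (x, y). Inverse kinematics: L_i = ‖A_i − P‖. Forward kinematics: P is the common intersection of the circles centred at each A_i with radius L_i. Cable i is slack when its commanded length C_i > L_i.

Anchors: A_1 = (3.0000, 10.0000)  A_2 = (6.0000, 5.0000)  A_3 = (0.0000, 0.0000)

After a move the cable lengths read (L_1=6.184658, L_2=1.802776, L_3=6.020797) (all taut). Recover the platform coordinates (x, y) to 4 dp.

(4.5000, 4.0000)

expand ‖A_i−P‖²=L_i² and subtract eq 1 (q_i ≔ ‖A_i‖²−L_i²)
q_1 = 9.0000+100.0000−38.2500 = 70.7500
eq1−eq2 → [-6.0000  10.0000]·P = 13.0000
eq1−eq3 → [6.0000  20.0000]·P = 107.0000
2×2 solve → P = (4.5000, 4.0000)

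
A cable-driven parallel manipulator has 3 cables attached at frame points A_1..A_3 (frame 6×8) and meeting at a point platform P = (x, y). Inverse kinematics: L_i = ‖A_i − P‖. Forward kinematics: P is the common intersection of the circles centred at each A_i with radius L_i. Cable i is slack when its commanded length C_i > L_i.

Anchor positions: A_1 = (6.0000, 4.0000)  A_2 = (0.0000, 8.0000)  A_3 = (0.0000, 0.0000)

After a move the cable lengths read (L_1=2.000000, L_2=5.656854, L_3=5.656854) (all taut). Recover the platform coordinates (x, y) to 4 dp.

(4.0000, 4.0000)

circle eqns → linear via eq_j − eq_1; set k_j = A_j·A_j − L_j²
k_1 = 36.0000+16.0000−4.0000 = 48.0000
12.0000·x − 8.0000·y = k_1−k_2 = 16.0000
12.0000·x + 8.0000·y = k_1−k_3 = 80.0000
solve first two rows → x=4.0000, y=4.0000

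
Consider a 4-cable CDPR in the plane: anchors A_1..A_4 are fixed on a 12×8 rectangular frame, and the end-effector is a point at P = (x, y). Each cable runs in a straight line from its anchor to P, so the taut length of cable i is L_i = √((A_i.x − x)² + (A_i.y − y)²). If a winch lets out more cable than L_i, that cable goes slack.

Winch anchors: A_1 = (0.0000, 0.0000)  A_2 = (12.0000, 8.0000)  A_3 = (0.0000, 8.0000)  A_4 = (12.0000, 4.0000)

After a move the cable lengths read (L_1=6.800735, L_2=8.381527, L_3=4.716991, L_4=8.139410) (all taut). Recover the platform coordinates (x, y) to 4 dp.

(4.0000, 5.5000)

circle eqns → linear via eq_j − eq_1; set k_j = A_j·A_j − L_j²
k_1 = 0.0000+0.0000−46.2500 = -46.2500
-24.0000·x − 16.0000·y = k_1−k_2 = -184.0000
0.0000·x − 16.0000·y = k_1−k_3 = -88.0000
-24.0000·x − 8.0000·y = k_1−k_4 = -140.0000
solve first two rows → x=4.0000, y=5.5000
check cable 4: ‖A_4−P‖² = 66.2500 ≈ L_4² = 66.2500 ✓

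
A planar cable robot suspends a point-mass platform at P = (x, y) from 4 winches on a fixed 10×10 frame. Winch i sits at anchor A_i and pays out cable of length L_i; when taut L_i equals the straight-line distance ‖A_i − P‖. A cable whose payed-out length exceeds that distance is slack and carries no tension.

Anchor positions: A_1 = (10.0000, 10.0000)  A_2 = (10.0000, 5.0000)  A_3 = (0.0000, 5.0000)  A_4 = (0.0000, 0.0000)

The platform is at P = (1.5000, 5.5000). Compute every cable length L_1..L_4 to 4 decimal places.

(9.6177, 8.5147, 1.5811, 5.7009)

L_1 = √((10.0000−1.5000)² + (10.0000−5.5000)²) = 9.6177
L_2 = √((10.0000−1.5000)² + (5.0000−5.5000)²) = 8.5147
L_3 = √((0.0000−1.5000)² + (5.0000−5.5000)²) = 1.5811
L_4 = √((0.0000−1.5000)² + (0.0000−5.5000)²) = 5.7009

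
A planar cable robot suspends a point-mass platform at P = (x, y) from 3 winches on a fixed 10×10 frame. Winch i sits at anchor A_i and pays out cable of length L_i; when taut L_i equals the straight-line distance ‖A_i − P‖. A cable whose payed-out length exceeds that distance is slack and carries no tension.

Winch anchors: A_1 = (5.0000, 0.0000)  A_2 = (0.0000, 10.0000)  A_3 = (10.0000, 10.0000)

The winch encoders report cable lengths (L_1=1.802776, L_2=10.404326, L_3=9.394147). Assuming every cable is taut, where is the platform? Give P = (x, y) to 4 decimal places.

each cable: (A_i−P)·(A_i−P) = L_i²; let q_i = ‖A_i‖²−L_i²
q_1 = 25.0000+0.0000−3.2500 = 21.7500
row 1: 10.0000x − 20.0000y = 30.0000  (q_2=-8.2500)
row 2: -10.0000x − 20.0000y = -90.0000  (q_3=111.7500)
Cramer on rows 1–2 → x = 6.0000, y = 1.5000

(6.0000, 1.5000)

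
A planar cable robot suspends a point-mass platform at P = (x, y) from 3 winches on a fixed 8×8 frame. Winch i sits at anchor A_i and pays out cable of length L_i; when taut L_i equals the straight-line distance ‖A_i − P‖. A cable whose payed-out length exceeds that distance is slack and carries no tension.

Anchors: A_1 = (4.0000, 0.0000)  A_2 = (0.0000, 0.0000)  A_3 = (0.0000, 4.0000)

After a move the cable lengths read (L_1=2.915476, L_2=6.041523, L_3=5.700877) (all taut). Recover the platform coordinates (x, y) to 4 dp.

(5.5000, 2.5000)

each cable: (A_i−P)·(A_i−P) = L_i²; let k_i = ‖A_i‖²−L_i²
k_1 = 16.0000+0.0000−8.5000 = 7.5000
row 1: 8.0000x + 0.0000y = 44.0000  (k_2=-36.5000)
row 2: 8.0000x − 8.0000y = 24.0000  (k_3=-16.5000)
Cramer on rows 1–2 → x = 5.5000, y = 2.5000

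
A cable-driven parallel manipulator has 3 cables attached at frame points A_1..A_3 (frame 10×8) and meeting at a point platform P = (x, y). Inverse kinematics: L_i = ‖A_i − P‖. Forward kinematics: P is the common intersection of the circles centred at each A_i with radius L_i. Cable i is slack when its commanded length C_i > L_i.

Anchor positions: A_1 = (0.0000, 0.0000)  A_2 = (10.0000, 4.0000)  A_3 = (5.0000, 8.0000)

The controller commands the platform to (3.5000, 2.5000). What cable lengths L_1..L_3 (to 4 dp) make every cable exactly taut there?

(4.3012, 6.6708, 5.7009)

cable 1: Δx=-3.5000, Δy=-2.5000; L_1 = √(Δx²+Δy²) = 4.3012
cable 2: Δx=6.5000, Δy=1.5000; L_2 = √(Δx²+Δy²) = 6.6708
cable 3: Δx=1.5000, Δy=5.5000; L_3 = √(Δx²+Δy²) = 5.7009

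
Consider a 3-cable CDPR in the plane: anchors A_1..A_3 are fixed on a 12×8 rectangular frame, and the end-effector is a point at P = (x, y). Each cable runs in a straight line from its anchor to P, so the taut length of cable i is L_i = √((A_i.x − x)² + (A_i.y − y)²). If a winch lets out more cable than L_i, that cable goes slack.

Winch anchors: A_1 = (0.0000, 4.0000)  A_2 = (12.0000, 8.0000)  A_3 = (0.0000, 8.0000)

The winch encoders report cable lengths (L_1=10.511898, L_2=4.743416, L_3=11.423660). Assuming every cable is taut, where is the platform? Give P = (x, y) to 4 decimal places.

expand ‖A_i−P‖²=L_i² and subtract eq 1 (q_i ≔ ‖A_i‖²−L_i²)
q_1 = 0.0000+16.0000−110.5000 = -94.5000
eq1−eq2 → [-24.0000  -8.0000]·P = -280.0000
eq1−eq3 → [0.0000  -8.0000]·P = -28.0000
2×2 solve → P = (10.5000, 3.5000)

(10.5000, 3.5000)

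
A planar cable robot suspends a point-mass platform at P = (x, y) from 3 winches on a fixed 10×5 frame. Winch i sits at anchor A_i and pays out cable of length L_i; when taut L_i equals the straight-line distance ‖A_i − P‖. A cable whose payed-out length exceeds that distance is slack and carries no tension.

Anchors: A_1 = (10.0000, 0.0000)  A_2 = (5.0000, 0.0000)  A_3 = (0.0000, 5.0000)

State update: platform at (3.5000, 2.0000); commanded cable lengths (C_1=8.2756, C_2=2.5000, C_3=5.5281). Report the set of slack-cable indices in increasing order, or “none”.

1, 3

i=1: geometric 6.8007 vs commanded 8.2756 ⇒ slack
i=2: geometric 2.5000 vs commanded 2.5000 ⇒ taut
i=3: geometric 4.6098 vs commanded 5.5281 ⇒ slack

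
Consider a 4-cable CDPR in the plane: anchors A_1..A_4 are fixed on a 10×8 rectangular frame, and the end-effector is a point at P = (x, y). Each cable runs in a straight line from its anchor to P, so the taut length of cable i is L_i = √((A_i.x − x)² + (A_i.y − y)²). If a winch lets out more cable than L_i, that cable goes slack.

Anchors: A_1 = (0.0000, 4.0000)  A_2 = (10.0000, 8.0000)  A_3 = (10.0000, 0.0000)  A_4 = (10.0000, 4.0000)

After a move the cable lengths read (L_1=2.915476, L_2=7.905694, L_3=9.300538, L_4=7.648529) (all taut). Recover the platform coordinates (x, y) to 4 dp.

expand ‖A_i−P‖²=L_i² and subtract eq 1 (k_i ≔ ‖A_i‖²−L_i²)
k_1 = 0.0000+16.0000−8.5000 = 7.5000
eq1−eq2 → [-20.0000  -8.0000]·P = -94.0000
eq1−eq3 → [-20.0000  8.0000]·P = -6.0000
eq1−eq4 → [-20.0000  0.0000]·P = -50.0000
2×2 solve → P = (2.5000, 5.5000)
check cable 4: ‖A_4−P‖² = 58.5000 ≈ L_4² = 58.5000 ✓

(2.5000, 5.5000)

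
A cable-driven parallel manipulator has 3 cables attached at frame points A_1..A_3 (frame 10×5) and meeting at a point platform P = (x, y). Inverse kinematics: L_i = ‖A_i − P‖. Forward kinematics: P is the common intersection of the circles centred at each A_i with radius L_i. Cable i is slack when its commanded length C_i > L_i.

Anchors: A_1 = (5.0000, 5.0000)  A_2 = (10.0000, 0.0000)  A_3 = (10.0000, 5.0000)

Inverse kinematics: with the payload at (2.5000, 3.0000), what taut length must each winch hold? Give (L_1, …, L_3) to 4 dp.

cable 1: Δx=2.5000, Δy=2.0000; L_1 = √(Δx²+Δy²) = 3.2016
cable 2: Δx=7.5000, Δy=-3.0000; L_2 = √(Δx²+Δy²) = 8.0777
cable 3: Δx=7.5000, Δy=2.0000; L_3 = √(Δx²+Δy²) = 7.7621

(3.2016, 8.0777, 7.7621)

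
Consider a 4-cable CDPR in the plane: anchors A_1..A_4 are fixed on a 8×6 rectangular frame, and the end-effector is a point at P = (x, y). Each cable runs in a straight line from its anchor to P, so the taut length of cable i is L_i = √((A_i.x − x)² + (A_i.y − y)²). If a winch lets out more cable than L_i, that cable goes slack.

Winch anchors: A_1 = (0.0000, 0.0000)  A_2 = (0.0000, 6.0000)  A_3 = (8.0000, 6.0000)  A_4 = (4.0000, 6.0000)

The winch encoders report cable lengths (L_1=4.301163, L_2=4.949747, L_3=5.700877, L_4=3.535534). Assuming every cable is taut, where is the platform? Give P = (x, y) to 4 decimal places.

(3.5000, 2.5000)

circle eqns → linear via eq_j − eq_1; set c_j = A_j·A_j − L_j²
c_1 = 0.0000+0.0000−18.5000 = -18.5000
0.0000·x − 12.0000·y = c_1−c_2 = -30.0000
-16.0000·x − 12.0000·y = c_1−c_3 = -86.0000
-8.0000·x − 12.0000·y = c_1−c_4 = -58.0000
solve first two rows → x=3.5000, y=2.5000
check cable 4: ‖A_4−P‖² = 12.5000 ≈ L_4² = 12.5000 ✓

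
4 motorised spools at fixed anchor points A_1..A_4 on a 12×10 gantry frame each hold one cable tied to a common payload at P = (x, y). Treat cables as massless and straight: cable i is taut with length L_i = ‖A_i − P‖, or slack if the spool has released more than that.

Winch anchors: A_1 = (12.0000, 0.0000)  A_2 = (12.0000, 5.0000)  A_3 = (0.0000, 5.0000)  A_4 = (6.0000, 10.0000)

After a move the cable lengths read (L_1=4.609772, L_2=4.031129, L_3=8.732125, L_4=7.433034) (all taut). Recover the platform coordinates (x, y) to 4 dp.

circle eqns → linear via eq_j − eq_1; set q_j = A_j·A_j − L_j²
q_1 = 144.0000+0.0000−21.2500 = 122.7500
0.0000·x − 10.0000·y = q_1−q_2 = -30.0000
24.0000·x − 10.0000·y = q_1−q_3 = 174.0000
12.0000·x − 20.0000·y = q_1−q_4 = 42.0000
solve first two rows → x=8.5000, y=3.0000
check cable 4: ‖A_4−P‖² = 55.2500 ≈ L_4² = 55.2500 ✓

(8.5000, 3.0000)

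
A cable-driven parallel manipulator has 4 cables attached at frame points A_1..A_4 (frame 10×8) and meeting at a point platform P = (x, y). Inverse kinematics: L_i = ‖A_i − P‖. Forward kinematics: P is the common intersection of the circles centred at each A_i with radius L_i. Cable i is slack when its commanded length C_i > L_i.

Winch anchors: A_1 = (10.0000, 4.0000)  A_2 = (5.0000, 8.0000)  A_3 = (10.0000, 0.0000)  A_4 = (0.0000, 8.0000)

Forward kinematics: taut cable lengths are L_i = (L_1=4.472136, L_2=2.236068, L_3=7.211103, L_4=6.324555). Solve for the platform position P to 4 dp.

(6.0000, 6.0000)

each cable: (A_i−P)·(A_i−P) = L_i²; let c_i = ‖A_i‖²−L_i²
c_1 = 100.0000+16.0000−20.0000 = 96.0000
row 1: 10.0000x − 8.0000y = 12.0000  (c_2=84.0000)
row 2: 0.0000x + 8.0000y = 48.0000  (c_3=48.0000)
row 3: 20.0000x − 8.0000y = 72.0000  (c_4=24.0000)
Cramer on rows 1–2 → x = 6.0000, y = 6.0000
check cable 4: ‖A_4−P‖² = 40.0000 ≈ L_4² = 40.0000 ✓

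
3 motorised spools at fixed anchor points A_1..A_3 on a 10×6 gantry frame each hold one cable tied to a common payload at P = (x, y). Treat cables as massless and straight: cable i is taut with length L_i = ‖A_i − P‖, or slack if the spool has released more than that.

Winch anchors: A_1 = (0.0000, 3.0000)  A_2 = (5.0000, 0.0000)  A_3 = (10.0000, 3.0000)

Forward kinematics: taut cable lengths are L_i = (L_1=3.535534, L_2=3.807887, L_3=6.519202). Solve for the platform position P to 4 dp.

each cable: (A_i−P)·(A_i−P) = L_i²; let c_i = ‖A_i‖²−L_i²
c_1 = 0.0000+9.0000−12.5000 = -3.5000
row 1: -10.0000x + 6.0000y = -14.0000  (c_2=10.5000)
row 2: -20.0000x + 0.0000y = -70.0000  (c_3=66.5000)
Cramer on rows 1–2 → x = 3.5000, y = 3.5000

(3.5000, 3.5000)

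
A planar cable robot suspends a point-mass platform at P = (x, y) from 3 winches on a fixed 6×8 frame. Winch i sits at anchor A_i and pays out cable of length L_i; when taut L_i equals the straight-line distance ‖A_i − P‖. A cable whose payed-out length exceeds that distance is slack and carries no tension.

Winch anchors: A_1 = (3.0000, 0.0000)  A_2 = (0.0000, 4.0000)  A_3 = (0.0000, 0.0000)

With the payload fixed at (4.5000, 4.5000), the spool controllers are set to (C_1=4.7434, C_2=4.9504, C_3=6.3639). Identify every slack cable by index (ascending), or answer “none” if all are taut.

i=1: geometric 4.7434 vs commanded 4.7434 ⇒ taut
i=2: geometric 4.5277 vs commanded 4.9504 ⇒ slack
i=3: geometric 6.3640 vs commanded 6.3639 ⇒ taut

2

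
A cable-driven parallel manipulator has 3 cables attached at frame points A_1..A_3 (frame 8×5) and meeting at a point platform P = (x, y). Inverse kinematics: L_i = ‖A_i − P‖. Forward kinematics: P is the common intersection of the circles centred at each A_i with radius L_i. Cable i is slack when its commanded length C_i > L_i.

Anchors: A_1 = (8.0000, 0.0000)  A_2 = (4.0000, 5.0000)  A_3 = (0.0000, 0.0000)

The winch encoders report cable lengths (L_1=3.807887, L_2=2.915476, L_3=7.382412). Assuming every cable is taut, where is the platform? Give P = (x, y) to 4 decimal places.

each cable: (A_i−P)·(A_i−P) = L_i²; let k_i = ‖A_i‖²−L_i²
k_1 = 64.0000+0.0000−14.5000 = 49.5000
row 1: 8.0000x − 10.0000y = 17.0000  (k_2=32.5000)
row 2: 16.0000x + 0.0000y = 104.0000  (k_3=-54.5000)
Cramer on rows 1–2 → x = 6.5000, y = 3.5000

(6.5000, 3.5000)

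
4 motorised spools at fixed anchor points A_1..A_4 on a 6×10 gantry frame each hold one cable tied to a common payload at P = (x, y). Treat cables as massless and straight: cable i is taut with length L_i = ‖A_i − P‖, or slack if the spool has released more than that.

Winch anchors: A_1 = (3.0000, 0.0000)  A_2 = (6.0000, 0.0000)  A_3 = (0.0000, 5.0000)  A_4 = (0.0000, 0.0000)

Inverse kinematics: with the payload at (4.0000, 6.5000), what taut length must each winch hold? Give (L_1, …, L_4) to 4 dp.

(6.5765, 6.8007, 4.2720, 7.6322)

cable 1: Δx=-1.0000, Δy=-6.5000; L_1 = √(Δx²+Δy²) = 6.5765
cable 2: Δx=2.0000, Δy=-6.5000; L_2 = √(Δx²+Δy²) = 6.8007
cable 3: Δx=-4.0000, Δy=-1.5000; L_3 = √(Δx²+Δy²) = 4.2720
cable 4: Δx=-4.0000, Δy=-6.5000; L_4 = √(Δx²+Δy²) = 7.6322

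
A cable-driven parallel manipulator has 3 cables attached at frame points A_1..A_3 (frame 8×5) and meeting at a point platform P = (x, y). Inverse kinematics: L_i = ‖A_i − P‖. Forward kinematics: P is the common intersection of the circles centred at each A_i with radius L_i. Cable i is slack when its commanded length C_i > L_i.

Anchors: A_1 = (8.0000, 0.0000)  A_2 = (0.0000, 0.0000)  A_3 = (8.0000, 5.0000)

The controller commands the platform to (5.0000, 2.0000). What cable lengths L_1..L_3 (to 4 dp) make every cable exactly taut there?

cable 1: Δx=3.0000, Δy=-2.0000; L_1 = √(Δx²+Δy²) = 3.6056
cable 2: Δx=-5.0000, Δy=-2.0000; L_2 = √(Δx²+Δy²) = 5.3852
cable 3: Δx=3.0000, Δy=3.0000; L_3 = √(Δx²+Δy²) = 4.2426

(3.6056, 5.3852, 4.2426)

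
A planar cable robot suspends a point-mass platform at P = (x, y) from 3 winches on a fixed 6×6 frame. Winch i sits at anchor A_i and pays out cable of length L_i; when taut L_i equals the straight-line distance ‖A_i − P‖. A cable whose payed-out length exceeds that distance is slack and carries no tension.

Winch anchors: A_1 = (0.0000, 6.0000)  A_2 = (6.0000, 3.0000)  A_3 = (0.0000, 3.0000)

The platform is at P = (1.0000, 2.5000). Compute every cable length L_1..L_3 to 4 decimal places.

(3.6401, 5.0249, 1.1180)

L_1 = √((0.0000−1.0000)² + (6.0000−2.5000)²) = 3.6401
L_2 = √((6.0000−1.0000)² + (3.0000−2.5000)²) = 5.0249
L_3 = √((0.0000−1.0000)² + (3.0000−2.5000)²) = 1.1180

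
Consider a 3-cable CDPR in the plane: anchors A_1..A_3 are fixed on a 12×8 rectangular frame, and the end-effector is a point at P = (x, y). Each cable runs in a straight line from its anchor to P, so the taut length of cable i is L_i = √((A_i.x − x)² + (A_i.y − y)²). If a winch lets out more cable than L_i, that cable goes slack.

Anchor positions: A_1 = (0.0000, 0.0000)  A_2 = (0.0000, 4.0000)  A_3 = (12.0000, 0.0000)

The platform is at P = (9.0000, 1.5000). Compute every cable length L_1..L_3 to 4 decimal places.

(9.1241, 9.3408, 3.3541)

L_1: Δ = A_1−P = (-9.0000, -1.5000) → ‖Δ‖ = √83.2500 = 9.1241
L_2: Δ = A_2−P = (-9.0000, 2.5000) → ‖Δ‖ = √87.2500 = 9.3408
L_3: Δ = A_3−P = (3.0000, -1.5000) → ‖Δ‖ = √11.2500 = 3.3541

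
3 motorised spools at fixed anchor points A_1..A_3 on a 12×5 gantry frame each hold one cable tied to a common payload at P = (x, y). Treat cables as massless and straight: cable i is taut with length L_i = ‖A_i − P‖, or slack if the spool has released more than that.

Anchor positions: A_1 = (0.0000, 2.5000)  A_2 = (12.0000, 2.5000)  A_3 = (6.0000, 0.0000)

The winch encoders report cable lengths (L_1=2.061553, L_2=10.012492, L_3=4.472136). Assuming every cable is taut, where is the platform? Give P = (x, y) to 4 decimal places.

expand ‖A_i−P‖²=L_i² and subtract eq 1 (q_i ≔ ‖A_i‖²−L_i²)
q_1 = 0.0000+6.2500−4.2500 = 2.0000
eq1−eq2 → [-24.0000  0.0000]·P = -48.0000
eq1−eq3 → [-12.0000  5.0000]·P = -14.0000
2×2 solve → P = (2.0000, 2.0000)

(2.0000, 2.0000)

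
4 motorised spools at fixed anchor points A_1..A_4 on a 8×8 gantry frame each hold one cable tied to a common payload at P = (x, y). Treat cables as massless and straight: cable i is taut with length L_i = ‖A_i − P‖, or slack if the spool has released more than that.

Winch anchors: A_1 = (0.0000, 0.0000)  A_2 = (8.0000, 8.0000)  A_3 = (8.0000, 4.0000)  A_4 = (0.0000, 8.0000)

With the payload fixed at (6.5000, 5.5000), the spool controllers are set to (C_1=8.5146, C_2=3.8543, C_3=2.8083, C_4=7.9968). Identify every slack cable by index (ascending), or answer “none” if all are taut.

2, 3, 4

cable 1: √((-6.5000)²+(-5.5000)²)=8.5147, C_1=8.5146: taut
cable 2: √((1.5000)²+(2.5000)²)=2.9155, C_2=3.8543: slack
cable 3: √((1.5000)²+(-1.5000)²)=2.1213, C_3=2.8083: slack
cable 4: √((-6.5000)²+(2.5000)²)=6.9642, C_4=7.9968: slack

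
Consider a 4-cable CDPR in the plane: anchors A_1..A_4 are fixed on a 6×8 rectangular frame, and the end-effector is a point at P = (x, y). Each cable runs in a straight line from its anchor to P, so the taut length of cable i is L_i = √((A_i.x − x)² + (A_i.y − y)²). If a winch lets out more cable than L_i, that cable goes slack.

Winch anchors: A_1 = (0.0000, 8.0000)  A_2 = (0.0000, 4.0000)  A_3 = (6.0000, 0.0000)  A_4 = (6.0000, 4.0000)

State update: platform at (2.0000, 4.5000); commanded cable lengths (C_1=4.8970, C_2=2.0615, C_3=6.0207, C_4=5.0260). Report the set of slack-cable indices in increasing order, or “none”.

i=1: geometric 4.0311 vs commanded 4.8970 ⇒ slack
i=2: geometric 2.0616 vs commanded 2.0615 ⇒ taut
i=3: geometric 6.0208 vs commanded 6.0207 ⇒ taut
i=4: geometric 4.0311 vs commanded 5.0260 ⇒ slack

1, 4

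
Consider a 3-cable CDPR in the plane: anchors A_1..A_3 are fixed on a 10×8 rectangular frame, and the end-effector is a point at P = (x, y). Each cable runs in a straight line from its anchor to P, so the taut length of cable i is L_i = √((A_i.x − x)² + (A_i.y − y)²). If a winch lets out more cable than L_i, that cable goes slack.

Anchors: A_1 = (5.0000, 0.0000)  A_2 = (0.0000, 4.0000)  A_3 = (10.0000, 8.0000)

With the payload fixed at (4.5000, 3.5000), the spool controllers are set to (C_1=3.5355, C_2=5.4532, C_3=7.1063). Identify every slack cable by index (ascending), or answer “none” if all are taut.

i=1: geometric 3.5355 vs commanded 3.5355 ⇒ taut
i=2: geometric 4.5277 vs commanded 5.4532 ⇒ slack
i=3: geometric 7.1063 vs commanded 7.1063 ⇒ taut

2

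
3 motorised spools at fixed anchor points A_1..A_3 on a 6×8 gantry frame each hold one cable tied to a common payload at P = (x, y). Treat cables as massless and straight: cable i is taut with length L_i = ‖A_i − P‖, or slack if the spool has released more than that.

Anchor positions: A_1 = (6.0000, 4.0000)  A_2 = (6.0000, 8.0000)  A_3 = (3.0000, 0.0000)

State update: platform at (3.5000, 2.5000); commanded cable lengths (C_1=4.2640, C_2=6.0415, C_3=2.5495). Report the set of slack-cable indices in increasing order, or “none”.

1

cable 1: L_1 = ‖A_1−P‖ = 2.9155;  C_1 = 4.2640 → slack
cable 2: L_2 = ‖A_2−P‖ = 6.0415;  C_2 = 6.0415 → taut
cable 3: L_3 = ‖A_3−P‖ = 2.5495;  C_3 = 2.5495 → taut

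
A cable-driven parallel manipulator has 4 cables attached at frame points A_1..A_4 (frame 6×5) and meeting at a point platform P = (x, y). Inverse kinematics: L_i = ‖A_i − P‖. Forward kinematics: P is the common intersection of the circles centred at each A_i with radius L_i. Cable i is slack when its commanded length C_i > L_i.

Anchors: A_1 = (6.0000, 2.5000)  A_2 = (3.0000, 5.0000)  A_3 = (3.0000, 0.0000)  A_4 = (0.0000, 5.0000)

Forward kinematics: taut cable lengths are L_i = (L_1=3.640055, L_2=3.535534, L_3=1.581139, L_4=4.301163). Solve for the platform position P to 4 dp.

circle eqns → linear via eq_j − eq_1; set q_j = A_j·A_j − L_j²
q_1 = 36.0000+6.2500−13.2500 = 29.0000
6.0000·x − 5.0000·y = q_1−q_2 = 7.5000
6.0000·x + 5.0000·y = q_1−q_3 = 22.5000
12.0000·x − 5.0000·y = q_1−q_4 = 22.5000
solve first two rows → x=2.5000, y=1.5000
check cable 4: ‖A_4−P‖² = 18.5000 ≈ L_4² = 18.5000 ✓

(2.5000, 1.5000)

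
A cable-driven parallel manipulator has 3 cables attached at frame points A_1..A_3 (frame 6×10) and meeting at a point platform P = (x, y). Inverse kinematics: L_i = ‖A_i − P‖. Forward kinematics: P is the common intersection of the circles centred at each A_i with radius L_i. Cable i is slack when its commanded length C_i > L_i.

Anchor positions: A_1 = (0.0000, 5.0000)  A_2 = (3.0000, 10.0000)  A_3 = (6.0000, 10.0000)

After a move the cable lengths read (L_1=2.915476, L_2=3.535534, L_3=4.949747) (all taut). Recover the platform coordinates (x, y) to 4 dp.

(2.5000, 6.5000)

expand ‖A_i−P‖²=L_i² and subtract eq 1 (q_i ≔ ‖A_i‖²−L_i²)
q_1 = 0.0000+25.0000−8.5000 = 16.5000
eq1−eq2 → [-6.0000  -10.0000]·P = -80.0000
eq1−eq3 → [-12.0000  -10.0000]·P = -95.0000
2×2 solve → P = (2.5000, 6.5000)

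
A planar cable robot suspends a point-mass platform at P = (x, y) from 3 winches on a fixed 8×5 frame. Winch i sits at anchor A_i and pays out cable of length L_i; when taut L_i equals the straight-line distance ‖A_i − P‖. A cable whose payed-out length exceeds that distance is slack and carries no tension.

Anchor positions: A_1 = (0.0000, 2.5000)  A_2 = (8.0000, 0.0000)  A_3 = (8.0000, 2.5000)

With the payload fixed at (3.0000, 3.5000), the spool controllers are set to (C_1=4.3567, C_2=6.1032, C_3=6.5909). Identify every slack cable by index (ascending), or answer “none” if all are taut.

1, 3

cable 1: √((-3.0000)²+(-1.0000)²)=3.1623, C_1=4.3567: slack
cable 2: √((5.0000)²+(-3.5000)²)=6.1033, C_2=6.1032: taut
cable 3: √((5.0000)²+(-1.0000)²)=5.0990, C_3=6.5909: slack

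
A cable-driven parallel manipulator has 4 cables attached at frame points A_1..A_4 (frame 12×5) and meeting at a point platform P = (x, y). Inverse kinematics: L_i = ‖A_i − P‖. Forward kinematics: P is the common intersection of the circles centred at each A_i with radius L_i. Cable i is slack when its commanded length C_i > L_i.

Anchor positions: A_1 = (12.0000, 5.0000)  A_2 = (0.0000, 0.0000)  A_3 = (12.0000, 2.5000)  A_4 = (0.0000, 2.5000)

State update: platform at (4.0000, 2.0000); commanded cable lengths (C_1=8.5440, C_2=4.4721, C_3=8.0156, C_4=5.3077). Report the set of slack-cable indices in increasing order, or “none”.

4

cable 1: L_1 = ‖A_1−P‖ = 8.5440;  C_1 = 8.5440 → taut
cable 2: L_2 = ‖A_2−P‖ = 4.4721;  C_2 = 4.4721 → taut
cable 3: L_3 = ‖A_3−P‖ = 8.0156;  C_3 = 8.0156 → taut
cable 4: L_4 = ‖A_4−P‖ = 4.0311;  C_4 = 5.3077 → slack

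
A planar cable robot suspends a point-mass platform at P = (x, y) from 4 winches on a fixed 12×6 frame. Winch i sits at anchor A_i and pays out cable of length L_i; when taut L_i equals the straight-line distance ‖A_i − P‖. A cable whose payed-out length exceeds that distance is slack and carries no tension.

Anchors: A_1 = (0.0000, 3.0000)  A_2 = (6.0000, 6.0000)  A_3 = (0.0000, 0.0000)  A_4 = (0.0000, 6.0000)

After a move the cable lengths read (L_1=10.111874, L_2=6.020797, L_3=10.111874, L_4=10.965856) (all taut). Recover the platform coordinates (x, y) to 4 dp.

(10.0000, 1.5000)

circle eqns → linear via eq_j − eq_1; set q_j = A_j·A_j − L_j²
q_1 = 0.0000+9.0000−102.2500 = -93.2500
-12.0000·x − 6.0000·y = q_1−q_2 = -129.0000
0.0000·x + 6.0000·y = q_1−q_3 = 9.0000
0.0000·x − 6.0000·y = q_1−q_4 = -9.0000
solve first two rows → x=10.0000, y=1.5000
check cable 4: ‖A_4−P‖² = 120.2500 ≈ L_4² = 120.2500 ✓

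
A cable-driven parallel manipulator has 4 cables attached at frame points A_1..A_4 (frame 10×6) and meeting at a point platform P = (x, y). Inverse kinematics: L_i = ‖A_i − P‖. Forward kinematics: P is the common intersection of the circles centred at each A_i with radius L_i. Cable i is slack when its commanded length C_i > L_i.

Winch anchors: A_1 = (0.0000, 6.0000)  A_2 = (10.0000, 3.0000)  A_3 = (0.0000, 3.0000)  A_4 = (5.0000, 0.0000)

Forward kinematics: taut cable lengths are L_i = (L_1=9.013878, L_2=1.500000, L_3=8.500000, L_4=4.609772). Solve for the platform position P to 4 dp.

(8.5000, 3.0000)

circle eqns → linear via eq_j − eq_1; set k_j = A_j·A_j − L_j²
k_1 = 0.0000+36.0000−81.2500 = -45.2500
-20.0000·x + 6.0000·y = k_1−k_2 = -152.0000
0.0000·x + 6.0000·y = k_1−k_3 = 18.0000
-10.0000·x + 12.0000·y = k_1−k_4 = -49.0000
solve first two rows → x=8.5000, y=3.0000
check cable 4: ‖A_4−P‖² = 21.2500 ≈ L_4² = 21.2500 ✓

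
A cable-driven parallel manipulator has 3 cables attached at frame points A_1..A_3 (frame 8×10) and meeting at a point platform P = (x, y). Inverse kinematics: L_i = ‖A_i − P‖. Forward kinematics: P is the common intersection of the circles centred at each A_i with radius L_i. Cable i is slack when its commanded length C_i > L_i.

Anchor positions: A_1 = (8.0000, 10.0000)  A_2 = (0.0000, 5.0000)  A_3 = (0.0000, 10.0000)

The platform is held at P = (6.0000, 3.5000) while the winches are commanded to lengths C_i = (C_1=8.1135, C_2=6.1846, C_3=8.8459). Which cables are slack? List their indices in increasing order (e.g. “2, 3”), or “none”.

1

i=1: geometric 6.8007 vs commanded 8.1135 ⇒ slack
i=2: geometric 6.1847 vs commanded 6.1846 ⇒ taut
i=3: geometric 8.8459 vs commanded 8.8459 ⇒ taut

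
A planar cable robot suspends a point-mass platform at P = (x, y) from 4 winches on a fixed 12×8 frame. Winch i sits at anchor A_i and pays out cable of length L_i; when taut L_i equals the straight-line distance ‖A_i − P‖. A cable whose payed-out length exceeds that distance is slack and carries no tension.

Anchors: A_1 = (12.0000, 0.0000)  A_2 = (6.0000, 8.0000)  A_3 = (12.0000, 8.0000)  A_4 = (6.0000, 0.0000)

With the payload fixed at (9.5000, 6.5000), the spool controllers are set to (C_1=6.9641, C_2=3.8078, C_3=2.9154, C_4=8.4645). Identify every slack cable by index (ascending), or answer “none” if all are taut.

cable 1: √((2.5000)²+(-6.5000)²)=6.9642, C_1=6.9641: taut
cable 2: √((-3.5000)²+(1.5000)²)=3.8079, C_2=3.8078: taut
cable 3: √((2.5000)²+(1.5000)²)=2.9155, C_3=2.9154: taut
cable 4: √((-3.5000)²+(-6.5000)²)=7.3824, C_4=8.4645: slack

4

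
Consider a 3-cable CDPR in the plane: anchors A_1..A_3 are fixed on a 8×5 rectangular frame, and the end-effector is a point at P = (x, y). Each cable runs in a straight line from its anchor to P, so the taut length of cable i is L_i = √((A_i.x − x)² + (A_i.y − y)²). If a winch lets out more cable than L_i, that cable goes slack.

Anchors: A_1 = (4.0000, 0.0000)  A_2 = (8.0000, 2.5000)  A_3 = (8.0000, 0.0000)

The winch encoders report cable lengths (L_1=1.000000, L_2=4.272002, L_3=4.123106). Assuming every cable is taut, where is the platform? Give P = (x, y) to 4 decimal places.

each cable: (A_i−P)·(A_i−P) = L_i²; let q_i = ‖A_i‖²−L_i²
q_1 = 16.0000+0.0000−1.0000 = 15.0000
row 1: -8.0000x − 5.0000y = -37.0000  (q_2=52.0000)
row 2: -8.0000x + 0.0000y = -32.0000  (q_3=47.0000)
Cramer on rows 1–2 → x = 4.0000, y = 1.0000

(4.0000, 1.0000)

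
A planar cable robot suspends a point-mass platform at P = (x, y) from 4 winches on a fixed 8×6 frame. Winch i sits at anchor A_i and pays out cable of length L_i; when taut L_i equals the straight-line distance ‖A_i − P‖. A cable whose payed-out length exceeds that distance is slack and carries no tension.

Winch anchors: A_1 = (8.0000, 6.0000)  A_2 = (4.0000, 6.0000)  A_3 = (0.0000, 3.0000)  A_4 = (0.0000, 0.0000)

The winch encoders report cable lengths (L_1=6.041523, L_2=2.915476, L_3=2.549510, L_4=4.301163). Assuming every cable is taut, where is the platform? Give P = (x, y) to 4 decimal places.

(2.5000, 3.5000)

expand ‖A_i−P‖²=L_i² and subtract eq 1 (c_i ≔ ‖A_i‖²−L_i²)
c_1 = 64.0000+36.0000−36.5000 = 63.5000
eq1−eq2 → [8.0000  0.0000]·P = 20.0000
eq1−eq3 → [16.0000  6.0000]·P = 61.0000
eq1−eq4 → [16.0000  12.0000]·P = 82.0000
2×2 solve → P = (2.5000, 3.5000)
check cable 4: ‖A_4−P‖² = 18.5000 ≈ L_4² = 18.5000 ✓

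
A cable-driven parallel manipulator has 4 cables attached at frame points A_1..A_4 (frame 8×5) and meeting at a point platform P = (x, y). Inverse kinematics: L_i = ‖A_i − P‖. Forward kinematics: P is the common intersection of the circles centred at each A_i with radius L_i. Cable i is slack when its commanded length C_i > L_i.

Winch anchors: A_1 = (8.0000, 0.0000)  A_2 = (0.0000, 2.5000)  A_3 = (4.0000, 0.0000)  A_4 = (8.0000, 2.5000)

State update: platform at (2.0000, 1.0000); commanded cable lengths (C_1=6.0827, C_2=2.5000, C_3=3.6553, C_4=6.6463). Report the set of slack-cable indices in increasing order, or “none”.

cable 1: L_1 = ‖A_1−P‖ = 6.0828;  C_1 = 6.0827 → taut
cable 2: L_2 = ‖A_2−P‖ = 2.5000;  C_2 = 2.5000 → taut
cable 3: L_3 = ‖A_3−P‖ = 2.2361;  C_3 = 3.6553 → slack
cable 4: L_4 = ‖A_4−P‖ = 6.1847;  C_4 = 6.6463 → slack

3, 4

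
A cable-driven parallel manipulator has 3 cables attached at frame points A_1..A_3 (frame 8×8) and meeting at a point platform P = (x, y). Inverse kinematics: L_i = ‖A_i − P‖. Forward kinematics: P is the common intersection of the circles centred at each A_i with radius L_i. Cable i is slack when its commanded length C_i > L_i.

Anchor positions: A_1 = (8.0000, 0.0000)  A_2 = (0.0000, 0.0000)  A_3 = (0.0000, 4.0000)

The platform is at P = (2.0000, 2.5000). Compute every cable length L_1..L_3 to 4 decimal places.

L_1 = √((8.0000−2.0000)² + (0.0000−2.5000)²) = 6.5000
L_2 = √((0.0000−2.0000)² + (0.0000−2.5000)²) = 3.2016
L_3 = √((0.0000−2.0000)² + (4.0000−2.5000)²) = 2.5000

(6.5000, 3.2016, 2.5000)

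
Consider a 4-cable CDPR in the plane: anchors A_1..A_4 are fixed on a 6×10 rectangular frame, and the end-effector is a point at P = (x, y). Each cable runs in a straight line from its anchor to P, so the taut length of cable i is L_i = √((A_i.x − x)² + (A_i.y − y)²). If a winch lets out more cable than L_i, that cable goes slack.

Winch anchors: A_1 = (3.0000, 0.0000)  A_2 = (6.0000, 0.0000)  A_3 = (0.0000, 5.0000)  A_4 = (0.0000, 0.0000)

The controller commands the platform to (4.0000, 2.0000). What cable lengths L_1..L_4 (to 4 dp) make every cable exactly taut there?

(2.2361, 2.8284, 5.0000, 4.4721)

cable 1: Δx=-1.0000, Δy=-2.0000; L_1 = √(Δx²+Δy²) = 2.2361
cable 2: Δx=2.0000, Δy=-2.0000; L_2 = √(Δx²+Δy²) = 2.8284
cable 3: Δx=-4.0000, Δy=3.0000; L_3 = √(Δx²+Δy²) = 5.0000
cable 4: Δx=-4.0000, Δy=-2.0000; L_4 = √(Δx²+Δy²) = 4.4721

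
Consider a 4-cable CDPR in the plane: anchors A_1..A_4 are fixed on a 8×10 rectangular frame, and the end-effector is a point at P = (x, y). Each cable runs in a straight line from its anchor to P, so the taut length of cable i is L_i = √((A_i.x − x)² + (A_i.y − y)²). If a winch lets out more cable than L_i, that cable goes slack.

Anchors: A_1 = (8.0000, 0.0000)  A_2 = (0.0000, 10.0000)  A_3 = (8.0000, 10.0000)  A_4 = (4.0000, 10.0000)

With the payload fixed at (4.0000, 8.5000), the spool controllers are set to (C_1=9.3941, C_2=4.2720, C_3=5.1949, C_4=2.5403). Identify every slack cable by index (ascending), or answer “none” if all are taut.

cable 1: L_1 = ‖A_1−P‖ = 9.3941;  C_1 = 9.3941 → taut
cable 2: L_2 = ‖A_2−P‖ = 4.2720;  C_2 = 4.2720 → taut
cable 3: L_3 = ‖A_3−P‖ = 4.2720;  C_3 = 5.1949 → slack
cable 4: L_4 = ‖A_4−P‖ = 1.5000;  C_4 = 2.5403 → slack

3, 4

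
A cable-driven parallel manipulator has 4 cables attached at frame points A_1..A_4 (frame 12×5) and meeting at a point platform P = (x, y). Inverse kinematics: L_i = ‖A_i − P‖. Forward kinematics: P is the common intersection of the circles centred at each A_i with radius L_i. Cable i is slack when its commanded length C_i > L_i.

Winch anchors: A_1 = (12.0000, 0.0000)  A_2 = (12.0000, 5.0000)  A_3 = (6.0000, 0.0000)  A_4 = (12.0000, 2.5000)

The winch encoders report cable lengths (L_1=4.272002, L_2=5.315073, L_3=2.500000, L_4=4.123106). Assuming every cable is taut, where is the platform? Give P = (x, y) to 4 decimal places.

expand ‖A_i−P‖²=L_i² and subtract eq 1 (k_i ≔ ‖A_i‖²−L_i²)
k_1 = 144.0000+0.0000−18.2500 = 125.7500
eq1−eq2 → [0.0000  -10.0000]·P = -15.0000
eq1−eq3 → [12.0000  0.0000]·P = 96.0000
eq1−eq4 → [0.0000  -5.0000]·P = -7.5000
2×2 solve → P = (8.0000, 1.5000)
check cable 4: ‖A_4−P‖² = 17.0000 ≈ L_4² = 17.0000 ✓

(8.0000, 1.5000)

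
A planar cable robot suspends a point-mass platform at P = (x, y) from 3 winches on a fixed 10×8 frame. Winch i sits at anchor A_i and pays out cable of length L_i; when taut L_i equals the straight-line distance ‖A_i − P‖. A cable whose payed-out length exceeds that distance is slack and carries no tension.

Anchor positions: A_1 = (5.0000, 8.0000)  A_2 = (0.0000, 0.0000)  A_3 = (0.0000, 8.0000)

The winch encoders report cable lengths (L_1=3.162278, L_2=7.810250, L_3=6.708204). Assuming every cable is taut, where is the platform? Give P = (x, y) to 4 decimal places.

expand ‖A_i−P‖²=L_i² and subtract eq 1 (q_i ≔ ‖A_i‖²−L_i²)
q_1 = 25.0000+64.0000−10.0000 = 79.0000
eq1−eq2 → [10.0000  16.0000]·P = 140.0000
eq1−eq3 → [10.0000  0.0000]·P = 60.0000
2×2 solve → P = (6.0000, 5.0000)

(6.0000, 5.0000)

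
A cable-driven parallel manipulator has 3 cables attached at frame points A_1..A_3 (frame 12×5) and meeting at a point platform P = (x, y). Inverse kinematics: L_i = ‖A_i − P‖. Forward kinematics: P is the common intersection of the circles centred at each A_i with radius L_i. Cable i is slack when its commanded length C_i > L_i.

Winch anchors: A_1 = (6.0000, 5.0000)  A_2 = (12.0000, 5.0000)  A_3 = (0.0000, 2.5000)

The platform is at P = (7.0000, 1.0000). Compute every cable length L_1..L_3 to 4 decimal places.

(4.1231, 6.4031, 7.1589)

L_1: Δ = A_1−P = (-1.0000, 4.0000) → ‖Δ‖ = √17.0000 = 4.1231
L_2: Δ = A_2−P = (5.0000, 4.0000) → ‖Δ‖ = √41.0000 = 6.4031
L_3: Δ = A_3−P = (-7.0000, 1.5000) → ‖Δ‖ = √51.2500 = 7.1589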